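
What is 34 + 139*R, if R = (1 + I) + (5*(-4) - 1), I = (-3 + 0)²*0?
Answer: -2746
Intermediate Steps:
I = 0 (I = (-3)²*0 = 9*0 = 0)
R = -20 (R = (1 + 0) + (5*(-4) - 1) = 1 + (-20 - 1) = 1 - 21 = -20)
34 + 139*R = 34 + 139*(-20) = 34 - 2780 = -2746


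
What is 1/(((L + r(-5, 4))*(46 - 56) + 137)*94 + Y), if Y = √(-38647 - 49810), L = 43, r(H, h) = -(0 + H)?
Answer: -32242/1039635021 - I*√88457/1039635021 ≈ -3.1013e-5 - 2.8608e-7*I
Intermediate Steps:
r(H, h) = -H
Y = I*√88457 (Y = √(-88457) = I*√88457 ≈ 297.42*I)
1/(((L + r(-5, 4))*(46 - 56) + 137)*94 + Y) = 1/(((43 - 1*(-5))*(46 - 56) + 137)*94 + I*√88457) = 1/(((43 + 5)*(-10) + 137)*94 + I*√88457) = 1/((48*(-10) + 137)*94 + I*√88457) = 1/((-480 + 137)*94 + I*√88457) = 1/(-343*94 + I*√88457) = 1/(-32242 + I*√88457)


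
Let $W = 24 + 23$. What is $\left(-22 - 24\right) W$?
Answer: $-2162$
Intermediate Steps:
$W = 47$
$\left(-22 - 24\right) W = \left(-22 - 24\right) 47 = \left(-46\right) 47 = -2162$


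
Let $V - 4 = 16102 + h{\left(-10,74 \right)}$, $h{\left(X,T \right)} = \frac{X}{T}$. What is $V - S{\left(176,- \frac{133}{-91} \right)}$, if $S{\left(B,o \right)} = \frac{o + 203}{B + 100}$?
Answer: $\frac{356341975}{22126} \approx 16105.0$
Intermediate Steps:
$S{\left(B,o \right)} = \frac{203 + o}{100 + B}$
$V = \frac{595917}{37}$ ($V = 4 + \left(16102 - \frac{10}{74}\right) = 4 + \left(16102 - \frac{5}{37}\right) = 4 + \frac{595769}{37} = \frac{595917}{37} \approx 16106.0$)
$V - S{\left(176,- \frac{133}{-91} \right)} = \frac{595917}{37} - \frac{203 - \frac{133}{-91}}{100 + 176} = \frac{595917}{37} - \frac{203 - - \frac{19}{13}}{276} = \frac{595917}{37} - \frac{203 + \frac{19}{13}}{276} = \frac{595917}{37} - \frac{1}{276} \cdot \frac{2658}{13} = \frac{595917}{37} - \frac{443}{598} = \frac{356341975}{22126}$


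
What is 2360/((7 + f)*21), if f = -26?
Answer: -2360/399 ≈ -5.9148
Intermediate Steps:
2360/((7 + f)*21) = 2360/((7 - 26)*21) = 2360/(-19*21) = 2360/(-399) = -1/399*2360 = -2360/399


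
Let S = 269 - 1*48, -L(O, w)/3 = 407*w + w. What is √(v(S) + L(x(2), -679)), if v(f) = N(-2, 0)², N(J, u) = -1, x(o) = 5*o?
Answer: √831097 ≈ 911.65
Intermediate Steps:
L(O, w) = -1224*w (L(O, w) = -3*(407*w + w) = -1224*w)
S = 221 (S = 269 - 48 = 221)
v(f) = 1 (v(f) = (-1)² = 1)
√(v(S) + L(x(2), -679)) = √(1 - 1224*(-679)) = √(1 + 831096) = √831097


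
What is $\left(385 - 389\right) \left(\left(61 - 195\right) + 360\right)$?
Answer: $-904$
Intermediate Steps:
$\left(385 - 389\right) \left(\left(61 - 195\right) + 360\right) = - 4 \left(\left(61 - 195\right) + 360\right) = - 4 \left(-134 + 360\right) = \left(-4\right) 226 = -904$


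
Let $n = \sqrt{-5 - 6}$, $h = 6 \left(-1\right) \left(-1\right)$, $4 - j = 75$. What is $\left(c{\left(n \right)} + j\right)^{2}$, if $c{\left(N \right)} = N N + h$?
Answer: $5776$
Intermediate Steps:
$j = -71$ ($j = 4 - 75 = -71$)
$h = 6$ ($h = \left(-6\right) \left(-1\right) = 6$)
$n = i \sqrt{11}$ ($n = \sqrt{-11} = i \sqrt{11} \approx 3.3166 i$)
$c{\left(N \right)} = 6 + N^{2}$ ($c{\left(N \right)} = N N + 6 = N^{2} + 6 = 6 + N^{2}$)
$\left(c{\left(n \right)} + j\right)^{2} = \left(\left(6 + \left(i \sqrt{11}\right)^{2}\right) - 71\right)^{2} = \left(\left(6 - 11\right) - 71\right)^{2} = \left(-5 - 71\right)^{2} = \left(-76\right)^{2} = 5776$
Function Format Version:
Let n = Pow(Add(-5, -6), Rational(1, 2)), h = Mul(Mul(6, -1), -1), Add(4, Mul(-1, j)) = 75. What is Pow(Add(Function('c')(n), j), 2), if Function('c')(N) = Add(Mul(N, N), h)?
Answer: 5776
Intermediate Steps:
j = -71 (j = Add(4, Mul(-1, 75)) = Add(4, -75) = -71)
h = 6 (h = Mul(-6, -1) = 6)
n = Mul(I, Pow(11, Rational(1, 2))) (n = Pow(-11, Rational(1, 2)) = Mul(I, Pow(11, Rational(1, 2))) ≈ Mul(3.3166, I))
Function('c')(N) = Add(6, Pow(N, 2)) (Function('c')(N) = Add(Mul(N, N), 6) = Add(Pow(N, 2), 6) = Add(6, Pow(N, 2)))
Pow(Add(Function('c')(n), j), 2) = Pow(Add(Add(6, Pow(Mul(I, Pow(11, Rational(1, 2))), 2)), -71), 2) = Pow(Add(Add(6, -11), -71), 2) = Pow(Add(-5, -71), 2) = Pow(-76, 2) = 5776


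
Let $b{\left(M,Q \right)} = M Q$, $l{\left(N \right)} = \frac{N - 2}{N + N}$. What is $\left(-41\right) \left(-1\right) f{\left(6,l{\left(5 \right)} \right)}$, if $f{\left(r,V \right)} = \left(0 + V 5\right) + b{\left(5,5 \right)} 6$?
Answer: $\frac{12423}{2} \approx 6211.5$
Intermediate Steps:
$l{\left(N \right)} = \frac{-2 + N}{2 N}$
$f{\left(r,V \right)} = 150 + 5 V$ ($f{\left(r,V \right)} = \left(0 + V 5\right) + 5 \cdot 5 \cdot 6 = \left(0 + 5 V\right) + 25 \cdot 6 = 5 V + 150 = 150 + 5 V$)
$\left(-41\right) \left(-1\right) f{\left(6,l{\left(5 \right)} \right)} = \left(-41\right) \left(-1\right) \left(150 + 5 \frac{-2 + 5}{2 \cdot 5}\right) = 41 \left(150 + 5 \cdot \frac{1}{2} \cdot \frac{1}{5} \cdot 3\right) = 41 \left(150 + 5 \cdot \frac{3}{10}\right) = 41 \left(150 + \frac{3}{2}\right) = 41 \cdot \frac{303}{2} = \frac{12423}{2}$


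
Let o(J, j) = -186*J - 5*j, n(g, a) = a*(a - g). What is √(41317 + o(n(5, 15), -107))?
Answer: 8*√218 ≈ 118.12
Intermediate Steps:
√(41317 + o(n(5, 15), -107)) = √(41317 + (-2790*(15 - 1*5) - 5*(-107))) = √(41317 + (-2790*(15 - 5) + 535)) = √(41317 + (-2790*10 + 535)) = √(41317 + (-186*150 + 535)) = √(41317 + (-27900 + 535)) = √(41317 - 27365) = √13952 = 8*√218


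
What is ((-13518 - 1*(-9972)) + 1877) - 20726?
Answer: -22395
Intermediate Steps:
((-13518 - 1*(-9972)) + 1877) - 20726 = ((-13518 + 9972) + 1877) - 20726 = (-3546 + 1877) - 20726 = -1669 - 20726 = -22395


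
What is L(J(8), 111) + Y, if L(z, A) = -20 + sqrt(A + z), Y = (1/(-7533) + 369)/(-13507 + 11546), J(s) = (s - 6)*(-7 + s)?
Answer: -298223936/14772213 + sqrt(113) ≈ -9.5580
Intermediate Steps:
J(s) = (-7 + s)*(-6 + s) (J(s) = (-6 + s)*(-7 + s) = (-7 + s)*(-6 + s))
Y = -2779676/14772213 (Y = (-1/7533 + 369)/(-1961) = (2779676/7533)*(-1/1961) = -2779676/14772213 ≈ -0.18817)
L(J(8), 111) + Y = (-20 + sqrt(111 + (42 + 8**2 - 13*8))) - 2779676/14772213 = (-20 + sqrt(111 + (42 + 64 - 104))) - 2779676/14772213 = (-20 + sqrt(111 + 2)) - 2779676/14772213 = (-20 + sqrt(113)) - 2779676/14772213 = -298223936/14772213 + sqrt(113)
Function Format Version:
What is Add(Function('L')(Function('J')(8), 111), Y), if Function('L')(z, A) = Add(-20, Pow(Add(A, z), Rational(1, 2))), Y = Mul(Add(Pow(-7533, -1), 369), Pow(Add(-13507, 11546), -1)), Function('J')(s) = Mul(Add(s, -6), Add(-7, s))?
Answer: Add(Rational(-298223936, 14772213), Pow(113, Rational(1, 2))) ≈ -9.5580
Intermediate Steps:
Function('J')(s) = Mul(Add(-7, s), Add(-6, s)) (Function('J')(s) = Mul(Add(-6, s), Add(-7, s)) = Mul(Add(-7, s), Add(-6, s)))
Y = Rational(-2779676, 14772213) (Y = Mul(Add(Rational(-1, 7533), 369), Pow(-1961, -1)) = Mul(Rational(2779676, 7533), Rational(-1, 1961)) = Rational(-2779676, 14772213) ≈ -0.18817)
Add(Function('L')(Function('J')(8), 111), Y) = Add(Add(-20, Pow(Add(111, Add(42, Pow(8, 2), Mul(-13, 8))), Rational(1, 2))), Rational(-2779676, 14772213)) = Add(Add(-20, Pow(Add(111, Add(42, 64, -104)), Rational(1, 2))), Rational(-2779676, 14772213)) = Add(Add(-20, Pow(Add(111, 2), Rational(1, 2))), Rational(-2779676, 14772213)) = Add(Add(-20, Pow(113, Rational(1, 2))), Rational(-2779676, 14772213)) = Add(Rational(-298223936, 14772213), Pow(113, Rational(1, 2)))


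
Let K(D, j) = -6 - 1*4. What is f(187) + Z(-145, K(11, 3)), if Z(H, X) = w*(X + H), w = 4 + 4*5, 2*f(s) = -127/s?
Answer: -1391407/374 ≈ -3720.3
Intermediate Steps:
f(s) = -127/(2*s) (f(s) = (-127/s)/2 = -127/(2*s))
w = 24 (w = 4 + 20 = 24)
K(D, j) = -10 (K(D, j) = -6 - 4 = -10)
Z(H, X) = 24*H + 24*X (Z(H, X) = 24*(X + H) = 24*(H + X) = 24*H + 24*X)
f(187) + Z(-145, K(11, 3)) = -127/2/187 + (24*(-145) + 24*(-10)) = -127/2*1/187 + (-3480 - 240) = -127/374 - 3720 = -1391407/374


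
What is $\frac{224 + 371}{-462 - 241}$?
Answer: $- \frac{595}{703} \approx -0.84637$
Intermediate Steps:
$\frac{224 + 371}{-462 - 241} = \frac{595}{-703} = 595 \left(- \frac{1}{703}\right) = - \frac{595}{703}$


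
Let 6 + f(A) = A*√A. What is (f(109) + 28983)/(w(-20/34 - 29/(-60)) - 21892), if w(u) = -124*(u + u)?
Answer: -7389135/5575826 - 27795*√109/5575826 ≈ -1.3773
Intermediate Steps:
f(A) = -6 + A^(3/2) (f(A) = -6 + A*√A = -6 + A^(3/2))
w(u) = -248*u
(f(109) + 28983)/(w(-20/34 - 29/(-60)) - 21892) = ((-6 + 109^(3/2)) + 28983)/(-248*(-20/34 - 29/(-60)) - 21892) = ((-6 + 109*√109) + 28983)/(-248*(-20*1/34 - 29*(-1/60)) - 21892) = (28977 + 109*√109)/(-248*(-10/17 + 29/60) - 21892) = (28977 + 109*√109)/(-248*(-107/1020) - 21892) = (28977 + 109*√109)/(6634/255 - 21892) = (28977 + 109*√109)/(-5575826/255) = (28977 + 109*√109)*(-255/5575826) = -7389135/5575826 - 27795*√109/5575826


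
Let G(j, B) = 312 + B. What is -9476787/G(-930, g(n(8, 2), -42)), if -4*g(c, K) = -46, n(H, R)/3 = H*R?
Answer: -18953574/647 ≈ -29295.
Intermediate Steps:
n(H, R) = 3*H*R (n(H, R) = 3*(H*R) = 3*H*R)
g(c, K) = 23/2 (g(c, K) = -1/4*(-46) = 23/2)
-9476787/G(-930, g(n(8, 2), -42)) = -9476787/(312 + 23/2) = -9476787/647/2 = -9476787*2/647 = -18953574/647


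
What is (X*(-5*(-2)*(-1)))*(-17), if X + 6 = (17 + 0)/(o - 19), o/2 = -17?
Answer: -56950/53 ≈ -1074.5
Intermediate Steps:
o = -34 (o = 2*(-17) = -34)
X = -335/53 (X = -6 + (17 + 0)/(-34 - 19) = -6 + 17/(-53) = -6 + 17*(-1/53) = -6 - 17/53 = -335/53 ≈ -6.3208)
(X*(-5*(-2)*(-1)))*(-17) = -335*(-5*(-2))*(-1)/53*(-17) = -3350*(-1)/53*(-17) = -335/53*(-10)*(-17) = (3350/53)*(-17) = -56950/53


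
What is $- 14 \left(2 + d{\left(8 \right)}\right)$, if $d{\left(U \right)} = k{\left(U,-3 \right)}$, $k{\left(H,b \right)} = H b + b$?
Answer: $350$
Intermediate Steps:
$k{\left(H,b \right)} = b + H b$
$d{\left(U \right)} = -3 - 3 U$ ($d{\left(U \right)} = - 3 \left(1 + U\right) = -3 - 3 U$)
$- 14 \left(2 + d{\left(8 \right)}\right) = - 14 \left(2 - 27\right) = \left(-14\right) \left(-25\right) = 350$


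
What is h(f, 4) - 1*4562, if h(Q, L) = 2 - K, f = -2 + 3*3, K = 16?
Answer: -4576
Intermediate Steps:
f = 7 (f = -2 + 9 = 7)
h(Q, L) = -14 (h(Q, L) = 2 - 1*16 = 2 - 16 = -14)
h(f, 4) - 1*4562 = -14 - 1*4562 = -14 - 4562 = -4576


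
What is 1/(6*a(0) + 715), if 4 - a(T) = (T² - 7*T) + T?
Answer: 1/739 ≈ 0.0013532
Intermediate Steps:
a(T) = 4 - T² + 6*T (a(T) = 4 - ((T² - 7*T) + T) = 4 - (T² - 6*T) = 4 + (-T² + 6*T) = 4 - T² + 6*T)
1/(6*a(0) + 715) = 1/(6*(4 - 1*0² + 6*0) + 715) = 1/(6*(4 - 1*0 + 0) + 715) = 1/(6*(4 + 0 + 0) + 715) = 1/(6*4 + 715) = 1/(24 + 715) = 1/739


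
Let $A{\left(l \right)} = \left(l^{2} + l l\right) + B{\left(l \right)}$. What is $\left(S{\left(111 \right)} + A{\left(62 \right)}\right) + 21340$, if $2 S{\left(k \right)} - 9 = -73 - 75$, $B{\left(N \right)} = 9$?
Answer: $\frac{57935}{2} \approx 28968.0$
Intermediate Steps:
$S{\left(k \right)} = - \frac{139}{2}$ ($S{\left(k \right)} = \frac{9}{2} + \frac{-73 - 75}{2} = \frac{9}{2} + \frac{1}{2} \left(-148\right) = \frac{9}{2} - 74 = - \frac{139}{2}$)
$A{\left(l \right)} = 9 + 2 l^{2}$ ($A{\left(l \right)} = \left(l^{2} + l l\right) + 9 = \left(l^{2} + l^{2}\right) + 9 = 2 l^{2} + 9 = 9 + 2 l^{2}$)
$\left(S{\left(111 \right)} + A{\left(62 \right)}\right) + 21340 = \left(- \frac{139}{2} + \left(9 + 2 \cdot 62^{2}\right)\right) + 21340 = \left(- \frac{139}{2} + \left(9 + 2 \cdot 3844\right)\right) + 21340 = \left(- \frac{139}{2} + \left(9 + 7688\right)\right) + 21340 = \left(- \frac{139}{2} + 7697\right) + 21340 = \frac{15255}{2} + 21340 = \frac{57935}{2}$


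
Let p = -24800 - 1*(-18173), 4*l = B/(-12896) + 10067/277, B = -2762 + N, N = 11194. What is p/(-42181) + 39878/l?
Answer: 48459464947435/10841908973 ≈ 4469.6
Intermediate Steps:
B = 8432 (B = -2762 + 11194 = 8432)
l = 257033/28808 (l = (8432/(-12896) + 10067/277)/4 = (8432*(-1/12896) + 10067*(1/277))/4 = (-17/26 + 10067/277)/4 = (¼)*(257033/7202) = 257033/28808 ≈ 8.9223)
p = -6627 (p = -24800 + 18173 = -6627)
p/(-42181) + 39878/l = -6627/(-42181) + 39878/(257033/28808) = -6627*(-1/42181) + 39878*(28808/257033) = 6627/42181 + 1148805424/257033 = 48459464947435/10841908973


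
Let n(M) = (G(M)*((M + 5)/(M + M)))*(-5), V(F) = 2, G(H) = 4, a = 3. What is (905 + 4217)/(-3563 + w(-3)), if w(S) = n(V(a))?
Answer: -2561/1799 ≈ -1.4236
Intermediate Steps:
n(M) = -10*(5 + M)/M (n(M) = (4*((M + 5)/(M + M)))*(-5) = (4*((5 + M)/((2*M))))*(-5) = (4*((5 + M)*(1/(2*M))))*(-5) = (4*((5 + M)/(2*M)))*(-5) = (2*(5 + M)/M)*(-5) = -10*(5 + M)/M)
w(S) = -35 (w(S) = -10 - 50/2 = -10 - 50*1/2 = -10 - 25 = -35)
(905 + 4217)/(-3563 + w(-3)) = (905 + 4217)/(-3563 - 35) = 5122/(-3598) = 5122*(-1/3598) = -2561/1799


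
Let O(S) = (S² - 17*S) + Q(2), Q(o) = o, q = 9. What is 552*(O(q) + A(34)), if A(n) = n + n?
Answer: -1104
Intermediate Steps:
A(n) = 2*n
O(S) = 2 + S² - 17*S (O(S) = (S² - 17*S) + 2 = 2 + S² - 17*S)
552*(O(q) + A(34)) = 552*((2 + 9² - 17*9) + 2*34) = 552*((2 + 81 - 153) + 68) = 552*(-70 + 68) = 552*(-2) = -1104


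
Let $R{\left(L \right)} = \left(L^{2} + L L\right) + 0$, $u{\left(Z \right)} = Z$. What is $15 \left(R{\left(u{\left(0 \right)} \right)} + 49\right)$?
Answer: $735$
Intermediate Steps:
$R{\left(L \right)} = 2 L^{2}$ ($R{\left(L \right)} = \left(L^{2} + L^{2}\right) + 0 = 2 L^{2} + 0 = 2 L^{2}$)
$15 \left(R{\left(u{\left(0 \right)} \right)} + 49\right) = 15 \left(2 \cdot 0^{2} + 49\right) = 15 \left(2 \cdot 0 + 49\right) = 15 \left(0 + 49\right) = 15 \cdot 49 = 735$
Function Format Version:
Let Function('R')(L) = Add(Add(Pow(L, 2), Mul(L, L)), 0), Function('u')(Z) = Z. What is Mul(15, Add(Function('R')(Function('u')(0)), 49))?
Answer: 735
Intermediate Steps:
Function('R')(L) = Mul(2, Pow(L, 2)) (Function('R')(L) = Add(Add(Pow(L, 2), Pow(L, 2)), 0) = Add(Mul(2, Pow(L, 2)), 0) = Mul(2, Pow(L, 2)))
Mul(15, Add(Function('R')(Function('u')(0)), 49)) = Mul(15, Add(Mul(2, Pow(0, 2)), 49)) = Mul(15, Add(Mul(2, 0), 49)) = Mul(15, Add(0, 49)) = Mul(15, 49) = 735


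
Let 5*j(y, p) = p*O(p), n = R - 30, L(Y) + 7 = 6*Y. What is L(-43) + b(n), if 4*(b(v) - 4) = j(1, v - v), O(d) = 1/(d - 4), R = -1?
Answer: -261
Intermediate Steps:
O(d) = 1/(-4 + d)
L(Y) = -7 + 6*Y
n = -31 (n = -1 - 30 = -31)
j(y, p) = p/(5*(-4 + p)) (j(y, p) = (p/(-4 + p))/5 = p/(5*(-4 + p)))
b(v) = 4 (b(v) = 4 + ((v - v)/(5*(-4 + (v - v))))/4 = 4 + ((⅕)*0/(-4 + 0))/4 = 4 + ((⅕)*0/(-4))/4 = 4 + ((⅕)*0*(-¼))/4 = 4 + (¼)*0 = 4 + 0 = 4)
L(-43) + b(n) = (-7 + 6*(-43)) + 4 = (-7 - 258) + 4 = -265 + 4 = -261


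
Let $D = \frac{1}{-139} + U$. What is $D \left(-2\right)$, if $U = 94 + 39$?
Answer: $- \frac{36972}{139} \approx -265.99$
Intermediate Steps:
$U = 133$
$D = \frac{18486}{139}$ ($D = \frac{1}{-139} + 133 = - \frac{1}{139} + 133 = \frac{18486}{139} \approx 132.99$)
$D \left(-2\right) = \frac{18486}{139} \left(-2\right) = - \frac{36972}{139}$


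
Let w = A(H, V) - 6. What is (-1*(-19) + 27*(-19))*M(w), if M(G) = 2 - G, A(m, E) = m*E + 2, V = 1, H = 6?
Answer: 0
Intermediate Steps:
A(m, E) = 2 + E*m (A(m, E) = E*m + 2 = 2 + E*m)
w = 2 (w = (2 + 1*6) - 6 = (2 + 6) - 6 = 8 - 6 = 2)
(-1*(-19) + 27*(-19))*M(w) = (-1*(-19) + 27*(-19))*(2 - 1*2) = (19 - 513)*(2 - 2) = -494*0 = 0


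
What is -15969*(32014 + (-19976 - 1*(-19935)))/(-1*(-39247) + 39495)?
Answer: -510576837/78742 ≈ -6484.2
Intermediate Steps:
-15969*(32014 + (-19976 - 1*(-19935)))/(-1*(-39247) + 39495) = -15969*(32014 + (-19976 + 19935))/(39247 + 39495) = -15969/(78742/(32014 - 41)) = -15969/(78742/31973) = -15969/(78742*(1/31973)) = -15969/78742/31973 = -15969*31973/78742 = -510576837/78742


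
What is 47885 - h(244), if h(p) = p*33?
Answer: 39833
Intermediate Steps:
h(p) = 33*p
47885 - h(244) = 47885 - 33*244 = 47885 - 1*8052 = 47885 - 8052 = 39833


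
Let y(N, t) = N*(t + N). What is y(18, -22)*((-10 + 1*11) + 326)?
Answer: -23544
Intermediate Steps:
y(N, t) = N*(N + t)
y(18, -22)*((-10 + 1*11) + 326) = (18*(18 - 22))*((-10 + 1*11) + 326) = (18*(-4))*((-10 + 11) + 326) = -72*(1 + 326) = -72*327 = -23544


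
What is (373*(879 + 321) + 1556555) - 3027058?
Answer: -1022903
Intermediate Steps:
(373*(879 + 321) + 1556555) - 3027058 = (373*1200 + 1556555) - 3027058 = (447600 + 1556555) - 3027058 = 2004155 - 3027058 = -1022903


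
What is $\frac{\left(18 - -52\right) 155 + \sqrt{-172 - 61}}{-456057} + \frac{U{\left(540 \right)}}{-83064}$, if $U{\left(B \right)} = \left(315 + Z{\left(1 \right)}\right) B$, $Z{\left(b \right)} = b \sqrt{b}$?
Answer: $- \frac{468588160}{225487611} - \frac{i \sqrt{233}}{456057} \approx -2.0781 - 3.347 \cdot 10^{-5} i$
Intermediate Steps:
$Z{\left(b \right)} = b^{\frac{3}{2}}$
$U{\left(B \right)} = 316 B$ ($U{\left(B \right)} = \left(315 + 1^{\frac{3}{2}}\right) B = \left(315 + 1\right) B = 316 B$)
$\frac{\left(18 - -52\right) 155 + \sqrt{-172 - 61}}{-456057} + \frac{U{\left(540 \right)}}{-83064} = \frac{\left(18 - -52\right) 155 + \sqrt{-172 - 61}}{-456057} + \frac{316 \cdot 540}{-83064} = \left(\left(18 + 52\right) 155 + \sqrt{-233}\right) \left(- \frac{1}{456057}\right) + 170640 \left(- \frac{1}{83064}\right) = \left(70 \cdot 155 + i \sqrt{233}\right) \left(- \frac{1}{456057}\right) - \frac{7110}{3461} = \left(10850 + i \sqrt{233}\right) \left(- \frac{1}{456057}\right) - \frac{7110}{3461} = \left(- \frac{1550}{65151} - \frac{i \sqrt{233}}{456057}\right) - \frac{7110}{3461} = - \frac{468588160}{225487611} - \frac{i \sqrt{233}}{456057}$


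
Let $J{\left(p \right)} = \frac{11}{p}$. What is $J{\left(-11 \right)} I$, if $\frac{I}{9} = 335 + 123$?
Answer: $-4122$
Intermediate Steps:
$I = 4122$ ($I = 9 \left(335 + 123\right) = 9 \cdot 458 = 4122$)
$J{\left(-11 \right)} I = \frac{11}{-11} \cdot 4122 = 11 \left(- \frac{1}{11}\right) 4122 = \left(-1\right) 4122 = -4122$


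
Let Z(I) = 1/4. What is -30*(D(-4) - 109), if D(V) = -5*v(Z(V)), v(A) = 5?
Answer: 4020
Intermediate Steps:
Z(I) = ¼
D(V) = -25 (D(V) = -5*5 = -25)
-30*(D(-4) - 109) = -30*(-25 - 109) = -30*(-134) = 4020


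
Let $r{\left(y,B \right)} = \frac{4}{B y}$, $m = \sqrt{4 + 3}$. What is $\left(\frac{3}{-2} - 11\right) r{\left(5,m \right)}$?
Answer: $- \frac{10 \sqrt{7}}{7} \approx -3.7796$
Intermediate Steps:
$m = \sqrt{7} \approx 2.6458$
$r{\left(y,B \right)} = \frac{4}{B y}$ ($r{\left(y,B \right)} = 4 \frac{1}{B y} = \frac{4}{B y}$)
$\left(\frac{3}{-2} - 11\right) r{\left(5,m \right)} = \left(\frac{3}{-2} - 11\right) \frac{4}{\sqrt{7} \cdot 5} = \left(3 \left(- \frac{1}{2}\right) - 11\right) 4 \frac{\sqrt{7}}{7} \cdot \frac{1}{5} = \left(- \frac{3}{2} - 11\right) \frac{4 \sqrt{7}}{35} = - \frac{25 \frac{4 \sqrt{7}}{35}}{2} = - \frac{10 \sqrt{7}}{7}$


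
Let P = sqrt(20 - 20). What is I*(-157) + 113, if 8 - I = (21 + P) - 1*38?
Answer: -3812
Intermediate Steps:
P = 0 (P = sqrt(0) = 0)
I = 25 (I = 8 - ((21 + 0) - 1*38) = 8 - (21 - 38) = 8 - 1*(-17) = 8 + 17 = 25)
I*(-157) + 113 = 25*(-157) + 113 = -3925 + 113 = -3812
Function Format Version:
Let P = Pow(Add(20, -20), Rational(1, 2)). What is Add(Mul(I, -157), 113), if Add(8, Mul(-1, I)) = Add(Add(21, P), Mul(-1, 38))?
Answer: -3812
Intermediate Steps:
P = 0 (P = Pow(0, Rational(1, 2)) = 0)
I = 25 (I = Add(8, Mul(-1, Add(Add(21, 0), Mul(-1, 38)))) = Add(8, Mul(-1, Add(21, -38))) = Add(8, Mul(-1, -17)) = Add(8, 17) = 25)
Add(Mul(I, -157), 113) = Add(Mul(25, -157), 113) = Add(-3925, 113) = -3812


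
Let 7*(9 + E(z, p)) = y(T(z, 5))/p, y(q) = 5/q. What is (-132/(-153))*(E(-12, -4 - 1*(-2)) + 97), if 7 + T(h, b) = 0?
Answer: 189838/2499 ≈ 75.966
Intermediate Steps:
T(h, b) = -7 (T(h, b) = -7 + 0 = -7)
E(z, p) = -9 - 5/(49*p) (E(z, p) = -9 + ((5/(-7))/p)/7 = -9 + ((5*(-⅐))/p)/7 = -9 + (-5/(7*p))/7 = -9 - 5/(49*p))
(-132/(-153))*(E(-12, -4 - 1*(-2)) + 97) = (-132/(-153))*((-9 - 5/(49*(-4 - 1*(-2)))) + 97) = (-132*(-1/153))*((-9 - 5/(49*(-4 + 2))) + 97) = 44*((-9 - 5/49/(-2)) + 97)/51 = 44*((-9 - 5/49*(-½)) + 97)/51 = 44*((-9 + 5/98) + 97)/51 = 44*(-877/98 + 97)/51 = (44/51)*(8629/98) = 189838/2499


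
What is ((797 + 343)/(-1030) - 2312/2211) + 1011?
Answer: 229747873/227733 ≈ 1008.8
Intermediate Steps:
((797 + 343)/(-1030) - 2312/2211) + 1011 = (1140*(-1/1030) - 2312*1/2211) + 1011 = (-114/103 - 2312/2211) + 1011 = -490190/227733 + 1011 = 229747873/227733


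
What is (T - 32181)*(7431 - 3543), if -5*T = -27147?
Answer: -520051104/5 ≈ -1.0401e+8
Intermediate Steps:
T = 27147/5 (T = -⅕*(-27147) = 27147/5 ≈ 5429.4)
(T - 32181)*(7431 - 3543) = (27147/5 - 32181)*(7431 - 3543) = -133758/5*3888 = -520051104/5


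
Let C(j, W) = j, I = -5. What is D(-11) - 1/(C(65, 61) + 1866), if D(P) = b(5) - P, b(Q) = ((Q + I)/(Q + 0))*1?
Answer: 21240/1931 ≈ 10.999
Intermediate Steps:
b(Q) = (-5 + Q)/Q (b(Q) = ((Q - 5)/(Q + 0))*1 = ((-5 + Q)/Q)*1 = (-5 + Q)/Q)
D(P) = -P (D(P) = (-5 + 5)/5 - P = (⅕)*0 - P = 0 - P = -P)
D(-11) - 1/(C(65, 61) + 1866) = -1*(-11) - 1/(65 + 1866) = 11 - 1/1931 = 21240/1931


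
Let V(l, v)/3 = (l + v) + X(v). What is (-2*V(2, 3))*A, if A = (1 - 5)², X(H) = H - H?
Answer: -480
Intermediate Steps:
X(H) = 0
V(l, v) = 3*l + 3*v (V(l, v) = 3*((l + v) + 0) = 3*(l + v) = 3*l + 3*v)
A = 16 (A = (-4)² = 16)
(-2*V(2, 3))*A = -2*(3*2 + 3*3)*16 = -2*(6 + 9)*16 = -2*15*16 = -30*16 = -480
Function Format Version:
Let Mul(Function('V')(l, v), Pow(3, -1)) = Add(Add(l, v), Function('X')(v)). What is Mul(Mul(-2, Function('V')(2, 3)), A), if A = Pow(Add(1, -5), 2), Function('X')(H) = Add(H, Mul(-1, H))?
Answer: -480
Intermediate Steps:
Function('X')(H) = 0
Function('V')(l, v) = Add(Mul(3, l), Mul(3, v)) (Function('V')(l, v) = Mul(3, Add(Add(l, v), 0)) = Mul(3, Add(l, v)) = Add(Mul(3, l), Mul(3, v)))
A = 16 (A = Pow(-4, 2) = 16)
Mul(Mul(-2, Function('V')(2, 3)), A) = Mul(Mul(-2, Add(Mul(3, 2), Mul(3, 3))), 16) = Mul(Mul(-2, Add(6, 9)), 16) = Mul(Mul(-2, 15), 16) = Mul(-30, 16) = -480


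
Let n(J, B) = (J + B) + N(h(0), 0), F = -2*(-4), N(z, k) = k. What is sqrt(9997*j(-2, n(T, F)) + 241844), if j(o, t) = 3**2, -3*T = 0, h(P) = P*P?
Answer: sqrt(331817) ≈ 576.04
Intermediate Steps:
h(P) = P**2
T = 0 (T = -1/3*0 = 0)
F = 8
n(J, B) = B + J (n(J, B) = (J + B) + 0 = (B + J) + 0 = B + J)
j(o, t) = 9
sqrt(9997*j(-2, n(T, F)) + 241844) = sqrt(9997*9 + 241844) = sqrt(89973 + 241844) = sqrt(331817)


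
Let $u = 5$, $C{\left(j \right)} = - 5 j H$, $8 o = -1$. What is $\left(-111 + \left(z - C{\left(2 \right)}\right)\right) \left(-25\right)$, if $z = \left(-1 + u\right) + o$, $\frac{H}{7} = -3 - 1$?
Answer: $\frac{77425}{8} \approx 9678.1$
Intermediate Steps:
$o = - \frac{1}{8}$ ($o = \frac{1}{8} \left(-1\right) = - \frac{1}{8} \approx -0.125$)
$H = -28$ ($H = 7 \left(-3 - 1\right) = 7 \left(-4\right) = -28$)
$C{\left(j \right)} = 140 j$ ($C{\left(j \right)} = - 5 j \left(-28\right) = 140 j$)
$z = \frac{31}{8}$ ($z = \left(-1 + 5\right) - \frac{1}{8} = 4 - \frac{1}{8} = \frac{31}{8} \approx 3.875$)
$\left(-111 + \left(z - C{\left(2 \right)}\right)\right) \left(-25\right) = \left(-111 + \left(\frac{31}{8} - 140 \cdot 2\right)\right) \left(-25\right) = \left(-111 + \left(\frac{31}{8} - 280\right)\right) \left(-25\right) = \left(-111 - \frac{2209}{8}\right) \left(-25\right) = \left(- \frac{3097}{8}\right) \left(-25\right) = \frac{77425}{8}$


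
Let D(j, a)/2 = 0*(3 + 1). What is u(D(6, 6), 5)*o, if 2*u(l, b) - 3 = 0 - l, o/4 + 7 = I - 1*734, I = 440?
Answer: -1806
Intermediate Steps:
o = -1204 (o = -28 + 4*(440 - 1*734) = -28 + 4*(440 - 734) = -28 + 4*(-294) = -28 - 1176 = -1204)
D(j, a) = 0 (D(j, a) = 2*(0*(3 + 1)) = 2*(0*4) = 2*0 = 0)
u(l, b) = 3/2 - l/2 (u(l, b) = 3/2 + (0 - l)/2 = 3/2 + (-l)/2 = 3/2 - l/2)
u(D(6, 6), 5)*o = (3/2 - 1/2*0)*(-1204) = (3/2 + 0)*(-1204) = (3/2)*(-1204) = -1806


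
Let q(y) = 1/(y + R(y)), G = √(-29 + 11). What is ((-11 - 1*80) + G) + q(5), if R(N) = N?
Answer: -909/10 + 3*I*√2 ≈ -90.9 + 4.2426*I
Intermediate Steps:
G = 3*I*√2 (G = √(-18) = 3*I*√2 ≈ 4.2426*I)
q(y) = 1/(2*y) (q(y) = 1/(y + y) = 1/(2*y))
((-11 - 1*80) + G) + q(5) = ((-11 - 1*80) + 3*I*√2) + (½)/5 = ((-11 - 80) + 3*I*√2) + (½)*(⅕) = (-91 + 3*I*√2) + ⅒ = -909/10 + 3*I*√2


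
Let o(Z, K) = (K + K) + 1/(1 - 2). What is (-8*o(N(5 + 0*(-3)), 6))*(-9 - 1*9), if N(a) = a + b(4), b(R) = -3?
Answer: 1584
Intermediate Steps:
N(a) = -3 + a (N(a) = a - 3 = -3 + a)
o(Z, K) = -1 + 2*K (o(Z, K) = 2*K + 1/(-1) = 2*K - 1 = -1 + 2*K)
(-8*o(N(5 + 0*(-3)), 6))*(-9 - 1*9) = (-8*(-1 + 2*6))*(-9 - 1*9) = (-8*(-1 + 12))*(-9 - 9) = -8*11*(-18) = -88*(-18) = 1584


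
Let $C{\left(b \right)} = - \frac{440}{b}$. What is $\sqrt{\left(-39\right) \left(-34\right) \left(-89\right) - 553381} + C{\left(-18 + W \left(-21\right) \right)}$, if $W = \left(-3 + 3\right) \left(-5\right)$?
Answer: $\frac{220}{9} + i \sqrt{671395} \approx 24.444 + 819.39 i$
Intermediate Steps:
$W = 0$ ($W = 0 \left(-5\right) = 0$)
$\sqrt{\left(-39\right) \left(-34\right) \left(-89\right) - 553381} + C{\left(-18 + W \left(-21\right) \right)} = \sqrt{\left(-39\right) \left(-34\right) \left(-89\right) - 553381} - \frac{440}{-18 + 0 \left(-21\right)} = \sqrt{1326 \left(-89\right) - 553381} - \frac{440}{-18 + 0} = \sqrt{-118014 - 553381} - \frac{440}{-18} = \sqrt{-671395} - - \frac{220}{9} = i \sqrt{671395} + \frac{220}{9} = \frac{220}{9} + i \sqrt{671395}$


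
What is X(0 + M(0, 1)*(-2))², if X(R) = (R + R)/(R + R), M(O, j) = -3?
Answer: 1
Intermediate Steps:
X(R) = 1 (X(R) = (2*R)/((2*R)) = (2*R)*(1/(2*R)) = 1)
X(0 + M(0, 1)*(-2))² = 1² = 1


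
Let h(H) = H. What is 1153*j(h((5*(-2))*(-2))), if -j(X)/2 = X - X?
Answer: 0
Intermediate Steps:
j(X) = 0 (j(X) = -2*(X - X) = -2*0 = 0)
1153*j(h((5*(-2))*(-2))) = 1153*0 = 0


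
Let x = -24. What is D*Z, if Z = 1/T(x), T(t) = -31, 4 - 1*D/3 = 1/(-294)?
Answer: -1177/3038 ≈ -0.38743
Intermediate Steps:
D = 1177/98 (D = 12 - 3/(-294) = 12 - 3*(-1/294) = 12 + 1/98 = 1177/98 ≈ 12.010)
Z = -1/31 (Z = 1/(-31) = -1/31 ≈ -0.032258)
D*Z = (1177/98)*(-1/31) = -1177/3038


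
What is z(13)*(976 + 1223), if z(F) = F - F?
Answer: 0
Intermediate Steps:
z(F) = 0
z(13)*(976 + 1223) = 0*(976 + 1223) = 0*2199 = 0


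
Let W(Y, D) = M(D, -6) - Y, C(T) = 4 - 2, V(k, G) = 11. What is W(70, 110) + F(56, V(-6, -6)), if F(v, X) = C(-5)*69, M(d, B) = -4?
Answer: 64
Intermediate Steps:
C(T) = 2
W(Y, D) = -4 - Y
F(v, X) = 138 (F(v, X) = 2*69 = 138)
W(70, 110) + F(56, V(-6, -6)) = (-4 - 1*70) + 138 = (-4 - 70) + 138 = -74 + 138 = 64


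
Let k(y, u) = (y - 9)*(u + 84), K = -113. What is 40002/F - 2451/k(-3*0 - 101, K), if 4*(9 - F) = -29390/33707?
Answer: 8600933398449/1982332990 ≈ 4338.8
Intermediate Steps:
F = 621421/67414 (F = 9 - (-14695)/(2*33707) = 9 - ¼*(-29390/33707) = 9 + 14695/67414 = 621421/67414 ≈ 9.2180)
k(y, u) = (-9 + y)*(84 + u)
40002/F - 2451/k(-3*0 - 101, K) = 40002/(621421/67414) - 2451/(-756 - 9*(-113) + 84*(-3*0 - 101) - 113*(-3*0 - 101)) = 40002*(67414/621421) - 2451/(-756 + 1017 + 84*(0 - 101) - 113*(0 - 101)) = 2696694828/621421 - 2451/(-756 + 1017 + 84*(-101) - 113*(-101)) = 2696694828/621421 - 2451/(-756 + 1017 - 8484 + 11413) = 2696694828/621421 - 2451/3190 = 8600933398449/1982332990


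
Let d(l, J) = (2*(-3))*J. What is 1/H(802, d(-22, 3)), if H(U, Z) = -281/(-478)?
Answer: 478/281 ≈ 1.7011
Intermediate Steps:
d(l, J) = -6*J
H(U, Z) = 281/478 (H(U, Z) = -281*(-1/478) = 281/478)
1/H(802, d(-22, 3)) = 1/(281/478) = 478/281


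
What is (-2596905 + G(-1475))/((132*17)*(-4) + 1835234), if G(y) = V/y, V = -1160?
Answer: -766086743/538746110 ≈ -1.4220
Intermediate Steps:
G(y) = -1160/y
(-2596905 + G(-1475))/((132*17)*(-4) + 1835234) = (-2596905 - 1160/(-1475))/((132*17)*(-4) + 1835234) = (-2596905 - 1160*(-1/1475))/(2244*(-4) + 1835234) = (-2596905 + 232/295)/(-8976 + 1835234) = -766086743/295/1826258 = -766086743/295*1/1826258 = -766086743/538746110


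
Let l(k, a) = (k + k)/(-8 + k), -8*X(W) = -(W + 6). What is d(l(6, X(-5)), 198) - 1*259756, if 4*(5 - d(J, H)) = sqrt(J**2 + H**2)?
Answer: -259751 - 3*sqrt(1090)/2 ≈ -2.5980e+5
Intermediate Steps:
X(W) = 3/4 + W/8 (X(W) = -(-1)*(W + 6)/8 = -(-1)*(6 + W)/8 = -(-6 - W)/8 = 3/4 + W/8)
l(k, a) = 2*k/(-8 + k) (l(k, a) = (2*k)/(-8 + k) = 2*k/(-8 + k))
d(J, H) = 5 - sqrt(H**2 + J**2)/4 (d(J, H) = 5 - sqrt(J**2 + H**2)/4 = 5 - sqrt(H**2 + J**2)/4)
d(l(6, X(-5)), 198) - 1*259756 = (5 - sqrt(198**2 + (2*6/(-8 + 6))**2)/4) - 1*259756 = (5 - sqrt(39204 + (2*6/(-2))**2)/4) - 259756 = (5 - sqrt(39204 + (2*6*(-1/2))**2)/4) - 259756 = (5 - sqrt(39204 + (-6)**2)/4) - 259756 = (5 - sqrt(39204 + 36)/4) - 259756 = (5 - 3*sqrt(1090)/2) - 259756 = -259751 - 3*sqrt(1090)/2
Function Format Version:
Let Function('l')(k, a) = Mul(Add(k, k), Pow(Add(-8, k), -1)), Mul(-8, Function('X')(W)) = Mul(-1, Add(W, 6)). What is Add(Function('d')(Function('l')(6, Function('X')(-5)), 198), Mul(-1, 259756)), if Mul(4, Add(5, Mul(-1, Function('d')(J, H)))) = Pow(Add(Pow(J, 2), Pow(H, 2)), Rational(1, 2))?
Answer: Add(-259751, Mul(Rational(-3, 2), Pow(1090, Rational(1, 2)))) ≈ -2.5980e+5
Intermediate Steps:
Function('X')(W) = Add(Rational(3, 4), Mul(Rational(1, 8), W)) (Function('X')(W) = Mul(Rational(-1, 8), Mul(-1, Add(W, 6))) = Mul(Rational(-1, 8), Mul(-1, Add(6, W))) = Mul(Rational(-1, 8), Add(-6, Mul(-1, W))) = Add(Rational(3, 4), Mul(Rational(1, 8), W)))
Function('l')(k, a) = Mul(2, k, Pow(Add(-8, k), -1)) (Function('l')(k, a) = Mul(Mul(2, k), Pow(Add(-8, k), -1)) = Mul(2, k, Pow(Add(-8, k), -1)))
Function('d')(J, H) = Add(5, Mul(Rational(-1, 4), Pow(Add(Pow(H, 2), Pow(J, 2)), Rational(1, 2)))) (Function('d')(J, H) = Add(5, Mul(Rational(-1, 4), Pow(Add(Pow(J, 2), Pow(H, 2)), Rational(1, 2)))) = Add(5, Mul(Rational(-1, 4), Pow(Add(Pow(H, 2), Pow(J, 2)), Rational(1, 2)))))
Add(Function('d')(Function('l')(6, Function('X')(-5)), 198), Mul(-1, 259756)) = Add(Add(5, Mul(Rational(-1, 4), Pow(Add(Pow(198, 2), Pow(Mul(2, 6, Pow(Add(-8, 6), -1)), 2)), Rational(1, 2)))), Mul(-1, 259756)) = Add(Add(5, Mul(Rational(-1, 4), Pow(Add(39204, Pow(Mul(2, 6, Pow(-2, -1)), 2)), Rational(1, 2)))), -259756) = Add(Add(5, Mul(Rational(-1, 4), Pow(Add(39204, Pow(Mul(2, 6, Rational(-1, 2)), 2)), Rational(1, 2)))), -259756) = Add(Add(5, Mul(Rational(-1, 4), Pow(Add(39204, Pow(-6, 2)), Rational(1, 2)))), -259756) = Add(Add(5, Mul(Rational(-1, 4), Pow(Add(39204, 36), Rational(1, 2)))), -259756) = Add(Add(5, Mul(Rational(-1, 4), Pow(39240, Rational(1, 2)))), -259756) = Add(Add(5, Mul(Rational(-1, 4), Mul(6, Pow(1090, Rational(1, 2))))), -259756) = Add(Add(5, Mul(Rational(-3, 2), Pow(1090, Rational(1, 2)))), -259756) = Add(-259751, Mul(Rational(-3, 2), Pow(1090, Rational(1, 2))))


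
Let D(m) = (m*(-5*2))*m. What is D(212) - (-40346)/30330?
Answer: -6815737427/15165 ≈ -4.4944e+5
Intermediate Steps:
D(m) = -10*m**2 (D(m) = (m*(-10))*m = (-10*m)*m = -10*m**2)
D(212) - (-40346)/30330 = -10*212**2 - (-40346)/30330 = -10*44944 - (-40346)/30330 = -449440 - 1*(-20173/15165) = -449440 + 20173/15165 = -6815737427/15165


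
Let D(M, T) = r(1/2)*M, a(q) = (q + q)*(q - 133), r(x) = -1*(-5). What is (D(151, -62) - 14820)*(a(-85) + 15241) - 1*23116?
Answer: -735636681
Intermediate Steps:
r(x) = 5
a(q) = 2*q*(-133 + q) (a(q) = (2*q)*(-133 + q) = 2*q*(-133 + q))
D(M, T) = 5*M
(D(151, -62) - 14820)*(a(-85) + 15241) - 1*23116 = (5*151 - 14820)*(2*(-85)*(-133 - 85) + 15241) - 1*23116 = (755 - 14820)*(2*(-85)*(-218) + 15241) - 23116 = -14065*(37060 + 15241) - 23116 = -14065*52301 - 23116 = -735613565 - 23116 = -735636681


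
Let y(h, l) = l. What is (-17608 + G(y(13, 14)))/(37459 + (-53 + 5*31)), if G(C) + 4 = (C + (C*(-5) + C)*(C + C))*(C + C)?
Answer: -61124/37561 ≈ -1.6273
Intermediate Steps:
G(C) = -4 + 2*C*(C - 8*C²) (G(C) = -4 + (C + (C*(-5) + C)*(C + C))*(C + C) = -4 + (C + (-5*C + C)*(2*C))*(2*C) = -4 + (C + (-4*C)*(2*C))*(2*C) = -4 + (C - 8*C²)*(2*C) = -4 + 2*C*(C - 8*C²))
(-17608 + G(y(13, 14)))/(37459 + (-53 + 5*31)) = (-17608 + (-4 - 16*14³ + 2*14²))/(37459 + (-53 + 5*31)) = (-17608 + (-4 - 16*2744 + 2*196))/(37459 + (-53 + 155)) = (-17608 + (-4 - 43904 + 392))/(37459 + 102) = (-17608 - 43516)/37561 = -61124*1/37561 = -61124/37561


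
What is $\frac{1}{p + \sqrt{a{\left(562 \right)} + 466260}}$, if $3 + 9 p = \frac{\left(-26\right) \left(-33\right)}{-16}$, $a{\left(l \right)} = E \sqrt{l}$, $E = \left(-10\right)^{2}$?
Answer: $- \frac{1}{\frac{151}{24} - \sqrt{466260 + 100 \sqrt{562}}} \approx 0.0014743$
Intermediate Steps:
$E = 100$
$a{\left(l \right)} = 100 \sqrt{l}$
$p = - \frac{151}{24}$ ($p = - \frac{1}{3} + \frac{\left(-26\right) \left(-33\right) \frac{1}{-16}}{9} = - \frac{1}{3} + \frac{858 \left(- \frac{1}{16}\right)}{9} = - \frac{1}{3} + \frac{1}{9} \left(- \frac{429}{8}\right) = - \frac{1}{3} - \frac{143}{24} = - \frac{151}{24} \approx -6.2917$)
$\frac{1}{p + \sqrt{a{\left(562 \right)} + 466260}} = \frac{1}{- \frac{151}{24} + \sqrt{100 \sqrt{562} + 466260}} = \frac{1}{- \frac{151}{24} + \sqrt{466260 + 100 \sqrt{562}}}$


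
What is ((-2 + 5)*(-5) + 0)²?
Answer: 225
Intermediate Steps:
((-2 + 5)*(-5) + 0)² = (3*(-5) + 0)² = (-15 + 0)² = (-15)² = 225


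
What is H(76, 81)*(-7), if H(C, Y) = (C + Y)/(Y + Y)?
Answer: -1099/162 ≈ -6.7840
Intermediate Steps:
H(C, Y) = (C + Y)/(2*Y) (H(C, Y) = (C + Y)/((2*Y)) = (C + Y)*(1/(2*Y)) = (C + Y)/(2*Y))
H(76, 81)*(-7) = ((½)*(76 + 81)/81)*(-7) = ((½)*(1/81)*157)*(-7) = (157/162)*(-7) = -1099/162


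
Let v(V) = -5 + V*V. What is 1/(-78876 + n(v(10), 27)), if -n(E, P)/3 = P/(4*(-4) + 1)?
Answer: -5/394353 ≈ -1.2679e-5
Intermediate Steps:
v(V) = -5 + V²
n(E, P) = P/5 (n(E, P) = -3*P/(4*(-4) + 1) = -3*P/(-16 + 1) = -3*P/(-15) = -3*P*(-1)/15 = -(-1)*P/5 = P/5)
1/(-78876 + n(v(10), 27)) = 1/(-78876 + (⅕)*27) = 1/(-78876 + 27/5) = 1/(-394353/5) = -5/394353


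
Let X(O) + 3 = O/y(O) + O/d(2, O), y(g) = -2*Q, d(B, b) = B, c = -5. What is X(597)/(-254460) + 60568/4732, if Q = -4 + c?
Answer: 5778966761/451539270 ≈ 12.798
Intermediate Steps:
Q = -9 (Q = -4 - 5 = -9)
y(g) = 18 (y(g) = -2*(-9) = 18)
X(O) = -3 + 5*O/9 (X(O) = -3 + (O/18 + O/2) = -3 + 5*O/9)
X(597)/(-254460) + 60568/4732 = (-3 + (5/9)*597)/(-254460) + 60568/4732 = (-3 + 995/3)*(-1/254460) + 60568*(1/4732) = (986/3)*(-1/254460) + 15142/1183 = -493/381690 + 15142/1183 = 5778966761/451539270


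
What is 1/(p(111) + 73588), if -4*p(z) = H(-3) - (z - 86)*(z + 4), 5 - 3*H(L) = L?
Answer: 12/891673 ≈ 1.3458e-5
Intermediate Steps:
H(L) = 5/3 - L/3
p(z) = -⅔ + (-86 + z)*(4 + z)/4 (p(z) = -((5/3 - ⅓*(-3)) - (z - 86)*(z + 4))/4 = -((5/3 + 1) - (-86 + z)*(4 + z))/4 = -(8/3 - (-86 + z)*(4 + z))/4 = -⅔ + (-86 + z)*(4 + z)/4)
1/(p(111) + 73588) = 1/((-260/3 - 41/2*111 + (¼)*111²) + 73588) = 1/((-260/3 - 4551/2 + (¼)*12321) + 73588) = 1/((-260/3 - 4551/2 + 12321/4) + 73588) = 1/(8617/12 + 73588) = 1/(891673/12) = 12/891673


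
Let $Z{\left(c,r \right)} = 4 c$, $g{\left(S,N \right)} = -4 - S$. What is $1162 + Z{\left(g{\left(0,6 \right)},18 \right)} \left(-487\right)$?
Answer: $8954$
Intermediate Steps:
$1162 + Z{\left(g{\left(0,6 \right)},18 \right)} \left(-487\right) = 1162 + 4 \left(-4 - 0\right) \left(-487\right) = 1162 + 4 \left(-4 + 0\right) \left(-487\right) = 1162 + 4 \left(-4\right) \left(-487\right) = 1162 - -7792 = 1162 + 7792 = 8954$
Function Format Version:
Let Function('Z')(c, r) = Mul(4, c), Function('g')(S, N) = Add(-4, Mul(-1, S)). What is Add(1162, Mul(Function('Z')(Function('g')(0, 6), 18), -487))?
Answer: 8954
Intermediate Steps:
Add(1162, Mul(Function('Z')(Function('g')(0, 6), 18), -487)) = Add(1162, Mul(Mul(4, Add(-4, Mul(-1, 0))), -487)) = Add(1162, Mul(Mul(4, Add(-4, 0)), -487)) = Add(1162, Mul(Mul(4, -4), -487)) = Add(1162, Mul(-16, -487)) = Add(1162, 7792) = 8954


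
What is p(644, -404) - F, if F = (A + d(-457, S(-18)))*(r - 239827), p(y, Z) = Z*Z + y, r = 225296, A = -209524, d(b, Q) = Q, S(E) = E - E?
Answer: -3044429384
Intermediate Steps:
S(E) = 0
p(y, Z) = y + Z² (p(y, Z) = Z² + y = y + Z²)
F = 3044593244 (F = (-209524 + 0)*(225296 - 239827) = -209524*(-14531) = 3044593244)
p(644, -404) - F = (644 + (-404)²) - 1*3044593244 = (644 + 163216) - 3044593244 = 163860 - 3044593244 = -3044429384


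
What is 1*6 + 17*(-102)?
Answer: -1728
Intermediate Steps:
1*6 + 17*(-102) = 6 - 1734 = -1728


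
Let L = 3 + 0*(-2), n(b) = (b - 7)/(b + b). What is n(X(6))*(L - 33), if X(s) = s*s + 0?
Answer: -145/12 ≈ -12.083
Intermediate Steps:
X(s) = s**2 (X(s) = s**2 + 0 = s**2)
n(b) = (-7 + b)/(2*b) (n(b) = (-7 + b)/((2*b)) = (-7 + b)*(1/(2*b)) = (-7 + b)/(2*b))
L = 3 (L = 3 + 0 = 3)
n(X(6))*(L - 33) = ((-7 + 6**2)/(2*(6**2)))*(3 - 33) = ((1/2)*(-7 + 36)/36)*(-30) = ((1/2)*(1/36)*29)*(-30) = (29/72)*(-30) = -145/12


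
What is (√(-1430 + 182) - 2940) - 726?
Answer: -3666 + 4*I*√78 ≈ -3666.0 + 35.327*I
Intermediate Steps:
(√(-1430 + 182) - 2940) - 726 = (√(-1248) - 2940) - 726 = (4*I*√78 - 2940) - 726 = (-2940 + 4*I*√78) - 726 = -3666 + 4*I*√78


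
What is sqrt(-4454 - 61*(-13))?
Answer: I*sqrt(3661) ≈ 60.506*I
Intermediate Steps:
sqrt(-4454 - 61*(-13)) = sqrt(-4454 + 793) = sqrt(-3661) = I*sqrt(3661)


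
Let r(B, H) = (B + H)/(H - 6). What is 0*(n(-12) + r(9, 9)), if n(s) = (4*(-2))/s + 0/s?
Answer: 0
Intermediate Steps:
n(s) = -8/s (n(s) = -8/s + 0 = -8/s)
r(B, H) = (B + H)/(-6 + H)
0*(n(-12) + r(9, 9)) = 0*(-8/(-12) + (9 + 9)/(-6 + 9)) = 0*(-8*(-1/12) + 18/3) = 0*(⅔ + (⅓)*18) = 0*(⅔ + 6) = 0*(20/3) = 0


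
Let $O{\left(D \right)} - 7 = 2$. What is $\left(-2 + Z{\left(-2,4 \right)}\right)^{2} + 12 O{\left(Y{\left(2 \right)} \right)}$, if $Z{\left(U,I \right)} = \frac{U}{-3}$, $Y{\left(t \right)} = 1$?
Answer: $\frac{988}{9} \approx 109.78$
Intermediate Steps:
$O{\left(D \right)} = 9$ ($O{\left(D \right)} = 7 + 2 = 9$)
$Z{\left(U,I \right)} = - \frac{U}{3}$ ($Z{\left(U,I \right)} = U \left(- \frac{1}{3}\right) = - \frac{U}{3}$)
$\left(-2 + Z{\left(-2,4 \right)}\right)^{2} + 12 O{\left(Y{\left(2 \right)} \right)} = \left(-2 - - \frac{2}{3}\right)^{2} + 12 \cdot 9 = \left(-2 + \frac{2}{3}\right)^{2} + 108 = \left(- \frac{4}{3}\right)^{2} + 108 = \frac{16}{9} + 108 = \frac{988}{9}$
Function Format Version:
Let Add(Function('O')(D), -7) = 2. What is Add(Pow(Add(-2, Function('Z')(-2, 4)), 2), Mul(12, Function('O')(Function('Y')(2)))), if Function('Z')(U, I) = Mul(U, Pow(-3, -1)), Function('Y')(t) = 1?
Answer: Rational(988, 9) ≈ 109.78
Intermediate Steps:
Function('O')(D) = 9 (Function('O')(D) = Add(7, 2) = 9)
Function('Z')(U, I) = Mul(Rational(-1, 3), U) (Function('Z')(U, I) = Mul(U, Rational(-1, 3)) = Mul(Rational(-1, 3), U))
Add(Pow(Add(-2, Function('Z')(-2, 4)), 2), Mul(12, Function('O')(Function('Y')(2)))) = Add(Pow(Add(-2, Mul(Rational(-1, 3), -2)), 2), Mul(12, 9)) = Add(Pow(Add(-2, Rational(2, 3)), 2), 108) = Add(Pow(Rational(-4, 3), 2), 108) = Add(Rational(16, 9), 108) = Rational(988, 9)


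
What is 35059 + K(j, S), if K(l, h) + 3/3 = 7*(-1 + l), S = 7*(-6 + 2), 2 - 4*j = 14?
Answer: 35030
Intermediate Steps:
j = -3 (j = ½ - ¼*14 = ½ - 7/2 = -3)
S = -28 (S = 7*(-4) = -28)
K(l, h) = -8 + 7*l (K(l, h) = -1 + 7*(-1 + l) = -1 + (-7 + 7*l) = -8 + 7*l)
35059 + K(j, S) = 35059 + (-8 + 7*(-3)) = 35059 + (-8 - 21) = 35059 - 29 = 35030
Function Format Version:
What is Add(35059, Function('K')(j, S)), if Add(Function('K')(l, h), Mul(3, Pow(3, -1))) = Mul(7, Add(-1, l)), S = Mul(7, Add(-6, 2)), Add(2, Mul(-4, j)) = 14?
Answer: 35030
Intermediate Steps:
j = -3 (j = Add(Rational(1, 2), Mul(Rational(-1, 4), 14)) = Add(Rational(1, 2), Rational(-7, 2)) = -3)
S = -28 (S = Mul(7, -4) = -28)
Function('K')(l, h) = Add(-8, Mul(7, l)) (Function('K')(l, h) = Add(-1, Mul(7, Add(-1, l))) = Add(-1, Add(-7, Mul(7, l))) = Add(-8, Mul(7, l)))
Add(35059, Function('K')(j, S)) = Add(35059, Add(-8, Mul(7, -3))) = Add(35059, Add(-8, -21)) = Add(35059, -29) = 35030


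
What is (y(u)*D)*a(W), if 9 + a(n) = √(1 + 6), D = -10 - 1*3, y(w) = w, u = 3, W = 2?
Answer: 351 - 39*√7 ≈ 247.82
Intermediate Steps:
D = -13 (D = -10 - 3 = -13)
a(n) = -9 + √7 (a(n) = -9 + √(1 + 6) = -9 + √7)
(y(u)*D)*a(W) = (3*(-13))*(-9 + √7) = -39*(-9 + √7) = 351 - 39*√7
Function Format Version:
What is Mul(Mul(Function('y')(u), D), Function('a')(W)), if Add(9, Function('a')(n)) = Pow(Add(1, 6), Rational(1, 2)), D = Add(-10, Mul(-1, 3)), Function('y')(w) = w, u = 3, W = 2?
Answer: Add(351, Mul(-39, Pow(7, Rational(1, 2)))) ≈ 247.82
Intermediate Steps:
D = -13 (D = Add(-10, -3) = -13)
Function('a')(n) = Add(-9, Pow(7, Rational(1, 2))) (Function('a')(n) = Add(-9, Pow(Add(1, 6), Rational(1, 2))) = Add(-9, Pow(7, Rational(1, 2))))
Mul(Mul(Function('y')(u), D), Function('a')(W)) = Mul(Mul(3, -13), Add(-9, Pow(7, Rational(1, 2)))) = Mul(-39, Add(-9, Pow(7, Rational(1, 2)))) = Add(351, Mul(-39, Pow(7, Rational(1, 2))))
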